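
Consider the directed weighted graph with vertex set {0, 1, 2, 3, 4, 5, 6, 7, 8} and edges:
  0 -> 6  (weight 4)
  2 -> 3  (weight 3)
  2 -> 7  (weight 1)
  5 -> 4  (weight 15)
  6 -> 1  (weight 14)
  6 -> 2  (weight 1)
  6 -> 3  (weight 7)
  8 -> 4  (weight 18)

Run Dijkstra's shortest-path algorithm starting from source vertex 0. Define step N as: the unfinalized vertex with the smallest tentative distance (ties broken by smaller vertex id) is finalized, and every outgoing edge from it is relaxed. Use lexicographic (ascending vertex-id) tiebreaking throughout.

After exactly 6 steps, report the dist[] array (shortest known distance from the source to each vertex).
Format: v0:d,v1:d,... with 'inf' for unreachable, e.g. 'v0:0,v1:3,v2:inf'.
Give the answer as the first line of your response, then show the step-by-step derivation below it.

v0:0,v1:18,v2:5,v3:8,v4:inf,v5:inf,v6:4,v7:6,v8:inf

step 1: dist = v0:0,v1:inf,v2:inf,v3:inf,v4:inf,v5:inf,v6:4,v7:inf,v8:inf
step 2: dist = v0:0,v1:18,v2:5,v3:11,v4:inf,v5:inf,v6:4,v7:inf,v8:inf
step 3: dist = v0:0,v1:18,v2:5,v3:8,v4:inf,v5:inf,v6:4,v7:6,v8:inf
step 4: dist = v0:0,v1:18,v2:5,v3:8,v4:inf,v5:inf,v6:4,v7:6,v8:inf
step 5: dist = v0:0,v1:18,v2:5,v3:8,v4:inf,v5:inf,v6:4,v7:6,v8:inf
step 6: dist = v0:0,v1:18,v2:5,v3:8,v4:inf,v5:inf,v6:4,v7:6,v8:inf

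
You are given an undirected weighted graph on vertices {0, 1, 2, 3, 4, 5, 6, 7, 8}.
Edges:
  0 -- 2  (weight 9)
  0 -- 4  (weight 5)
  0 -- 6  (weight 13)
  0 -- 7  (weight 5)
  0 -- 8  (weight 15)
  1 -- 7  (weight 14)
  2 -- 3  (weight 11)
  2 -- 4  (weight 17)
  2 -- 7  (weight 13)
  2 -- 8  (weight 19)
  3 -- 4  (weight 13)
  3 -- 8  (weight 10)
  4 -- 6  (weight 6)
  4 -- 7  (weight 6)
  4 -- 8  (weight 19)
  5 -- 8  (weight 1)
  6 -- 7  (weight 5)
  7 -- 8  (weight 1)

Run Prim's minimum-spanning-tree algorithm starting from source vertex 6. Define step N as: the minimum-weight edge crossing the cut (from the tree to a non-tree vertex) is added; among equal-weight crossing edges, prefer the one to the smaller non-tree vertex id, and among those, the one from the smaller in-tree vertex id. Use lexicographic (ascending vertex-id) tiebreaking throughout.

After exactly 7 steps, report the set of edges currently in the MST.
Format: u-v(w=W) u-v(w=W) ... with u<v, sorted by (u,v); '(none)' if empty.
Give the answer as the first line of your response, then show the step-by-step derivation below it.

0-2(w=9) 0-4(w=5) 0-7(w=5) 3-8(w=10) 5-8(w=1) 6-7(w=5) 7-8(w=1)

step 1: add edge 6-7 (w=5); MST = {6-7(w=5)}
step 2: add edge 7-8 (w=1); MST = {6-7(w=5) 7-8(w=1)}
step 3: add edge 5-8 (w=1); MST = {5-8(w=1) 6-7(w=5) 7-8(w=1)}
step 4: add edge 0-7 (w=5); MST = {0-7(w=5) 5-8(w=1) 6-7(w=5) 7-8(w=1)}
step 5: add edge 0-4 (w=5); MST = {0-4(w=5) 0-7(w=5) 5-8(w=1) 6-7(w=5) 7-8(w=1)}
step 6: add edge 0-2 (w=9); MST = {0-2(w=9) 0-4(w=5) 0-7(w=5) 5-8(w=1) 6-7(w=5) 7-8(w=1)}
step 7: add edge 3-8 (w=10); MST = {0-2(w=9) 0-4(w=5) 0-7(w=5) 3-8(w=10) 5-8(w=1) 6-7(w=5) 7-8(w=1)}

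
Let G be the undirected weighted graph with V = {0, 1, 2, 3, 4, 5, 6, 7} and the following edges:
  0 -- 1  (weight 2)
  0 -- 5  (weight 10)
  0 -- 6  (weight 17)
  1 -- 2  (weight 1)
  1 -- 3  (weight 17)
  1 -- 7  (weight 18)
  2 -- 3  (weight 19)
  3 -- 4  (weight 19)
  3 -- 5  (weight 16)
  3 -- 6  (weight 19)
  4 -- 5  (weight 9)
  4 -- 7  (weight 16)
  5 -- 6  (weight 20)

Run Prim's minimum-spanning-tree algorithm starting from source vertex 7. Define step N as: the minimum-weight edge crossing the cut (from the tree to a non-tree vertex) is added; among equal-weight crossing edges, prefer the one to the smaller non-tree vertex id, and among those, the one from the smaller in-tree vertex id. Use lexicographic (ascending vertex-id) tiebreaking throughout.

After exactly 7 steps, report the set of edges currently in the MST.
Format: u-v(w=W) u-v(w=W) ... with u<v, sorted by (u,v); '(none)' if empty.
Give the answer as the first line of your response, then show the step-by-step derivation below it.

0-1(w=2) 0-5(w=10) 0-6(w=17) 1-2(w=1) 3-5(w=16) 4-5(w=9) 4-7(w=16)

step 1: add edge 4-7 (w=16); MST = {4-7(w=16)}
step 2: add edge 4-5 (w=9); MST = {4-5(w=9) 4-7(w=16)}
step 3: add edge 0-5 (w=10); MST = {0-5(w=10) 4-5(w=9) 4-7(w=16)}
step 4: add edge 0-1 (w=2); MST = {0-1(w=2) 0-5(w=10) 4-5(w=9) 4-7(w=16)}
step 5: add edge 1-2 (w=1); MST = {0-1(w=2) 0-5(w=10) 1-2(w=1) 4-5(w=9) 4-7(w=16)}
step 6: add edge 3-5 (w=16); MST = {0-1(w=2) 0-5(w=10) 1-2(w=1) 3-5(w=16) 4-5(w=9) 4-7(w=16)}
step 7: add edge 0-6 (w=17); MST = {0-1(w=2) 0-5(w=10) 0-6(w=17) 1-2(w=1) 3-5(w=16) 4-5(w=9) 4-7(w=16)}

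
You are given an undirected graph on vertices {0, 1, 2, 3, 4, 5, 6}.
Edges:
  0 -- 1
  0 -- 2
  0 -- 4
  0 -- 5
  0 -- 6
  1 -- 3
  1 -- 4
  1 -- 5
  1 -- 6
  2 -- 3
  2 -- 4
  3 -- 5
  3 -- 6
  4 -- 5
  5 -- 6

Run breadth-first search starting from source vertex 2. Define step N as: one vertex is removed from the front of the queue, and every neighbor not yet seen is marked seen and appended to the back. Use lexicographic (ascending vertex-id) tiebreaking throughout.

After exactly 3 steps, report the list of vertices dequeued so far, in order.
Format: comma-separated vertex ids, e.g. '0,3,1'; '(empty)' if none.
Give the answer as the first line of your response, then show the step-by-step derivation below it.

2,0,3

step 1: dequeue 2; queue=[0,3,4]; order=2
step 2: dequeue 0; queue=[3,4,1,5,6]; order=2,0
step 3: dequeue 3; queue=[4,1,5,6]; order=2,0,3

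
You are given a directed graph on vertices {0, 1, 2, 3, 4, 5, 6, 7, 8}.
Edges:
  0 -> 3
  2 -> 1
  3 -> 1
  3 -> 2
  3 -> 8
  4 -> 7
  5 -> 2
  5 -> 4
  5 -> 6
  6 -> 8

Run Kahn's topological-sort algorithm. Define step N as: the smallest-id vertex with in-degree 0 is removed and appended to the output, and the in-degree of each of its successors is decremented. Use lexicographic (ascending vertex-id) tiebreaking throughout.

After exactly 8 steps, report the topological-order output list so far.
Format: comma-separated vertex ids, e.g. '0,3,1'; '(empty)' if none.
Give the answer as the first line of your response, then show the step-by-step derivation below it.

0,3,5,2,1,4,6,7

step 1: output 0; order=[0]; indeg=(0,2,2,0,1,0,1,1,2)
step 2: output 3; order=[0,3]; indeg=(0,1,1,0,1,0,1,1,1)
step 3: output 5; order=[0,3,5]; indeg=(0,1,0,0,0,0,0,1,1)
step 4: output 2; order=[0,3,5,2]; indeg=(0,0,0,0,0,0,0,1,1)
step 5: output 1; order=[0,3,5,2,1]; indeg=(0,0,0,0,0,0,0,1,1)
step 6: output 4; order=[0,3,5,2,1,4]; indeg=(0,0,0,0,0,0,0,0,1)
step 7: output 6; order=[0,3,5,2,1,4,6]; indeg=(0,0,0,0,0,0,0,0,0)
step 8: output 7; order=[0,3,5,2,1,4,6,7]; indeg=(0,0,0,0,0,0,0,0,0)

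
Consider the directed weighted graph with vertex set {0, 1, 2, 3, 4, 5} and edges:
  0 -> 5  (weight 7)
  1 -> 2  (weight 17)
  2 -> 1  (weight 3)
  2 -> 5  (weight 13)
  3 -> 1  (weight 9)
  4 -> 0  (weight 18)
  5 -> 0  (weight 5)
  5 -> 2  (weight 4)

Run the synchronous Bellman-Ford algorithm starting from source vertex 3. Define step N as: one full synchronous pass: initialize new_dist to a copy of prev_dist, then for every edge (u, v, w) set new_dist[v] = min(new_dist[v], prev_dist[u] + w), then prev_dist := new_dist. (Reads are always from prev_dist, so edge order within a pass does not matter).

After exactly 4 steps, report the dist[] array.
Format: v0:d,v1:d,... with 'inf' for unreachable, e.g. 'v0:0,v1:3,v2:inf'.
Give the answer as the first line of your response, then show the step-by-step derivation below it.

v0:44,v1:9,v2:26,v3:0,v4:inf,v5:39

step 1: dist = v0:inf,v1:9,v2:inf,v3:0,v4:inf,v5:inf
step 2: dist = v0:inf,v1:9,v2:26,v3:0,v4:inf,v5:inf
step 3: dist = v0:inf,v1:9,v2:26,v3:0,v4:inf,v5:39
step 4: dist = v0:44,v1:9,v2:26,v3:0,v4:inf,v5:39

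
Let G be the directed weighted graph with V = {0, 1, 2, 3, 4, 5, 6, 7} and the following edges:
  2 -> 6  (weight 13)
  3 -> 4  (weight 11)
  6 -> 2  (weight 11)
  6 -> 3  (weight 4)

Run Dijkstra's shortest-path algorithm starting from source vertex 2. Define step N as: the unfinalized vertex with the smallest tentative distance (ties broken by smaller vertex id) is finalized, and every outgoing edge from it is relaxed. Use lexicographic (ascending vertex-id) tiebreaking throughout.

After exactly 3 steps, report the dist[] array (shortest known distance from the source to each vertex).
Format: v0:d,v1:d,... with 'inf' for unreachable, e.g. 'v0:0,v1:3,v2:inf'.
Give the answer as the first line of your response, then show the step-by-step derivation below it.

v0:inf,v1:inf,v2:0,v3:17,v4:28,v5:inf,v6:13,v7:inf

step 1: dist = v0:inf,v1:inf,v2:0,v3:inf,v4:inf,v5:inf,v6:13,v7:inf
step 2: dist = v0:inf,v1:inf,v2:0,v3:17,v4:inf,v5:inf,v6:13,v7:inf
step 3: dist = v0:inf,v1:inf,v2:0,v3:17,v4:28,v5:inf,v6:13,v7:inf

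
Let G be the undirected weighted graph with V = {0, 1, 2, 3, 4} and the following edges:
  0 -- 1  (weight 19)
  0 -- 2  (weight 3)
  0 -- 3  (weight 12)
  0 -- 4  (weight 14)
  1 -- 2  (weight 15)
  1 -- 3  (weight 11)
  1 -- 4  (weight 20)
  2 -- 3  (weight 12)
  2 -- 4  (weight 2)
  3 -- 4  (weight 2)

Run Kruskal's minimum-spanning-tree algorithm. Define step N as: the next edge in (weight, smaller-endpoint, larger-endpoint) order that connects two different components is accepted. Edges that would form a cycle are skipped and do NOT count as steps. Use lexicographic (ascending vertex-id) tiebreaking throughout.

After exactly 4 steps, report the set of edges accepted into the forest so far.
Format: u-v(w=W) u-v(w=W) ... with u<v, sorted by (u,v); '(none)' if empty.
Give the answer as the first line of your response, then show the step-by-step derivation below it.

0-2(w=3) 1-3(w=11) 2-4(w=2) 3-4(w=2)

step 1: add edge 2-4 (w=2); MST = {2-4(w=2)}
step 2: add edge 3-4 (w=2); MST = {2-4(w=2) 3-4(w=2)}
step 3: add edge 0-2 (w=3); MST = {0-2(w=3) 2-4(w=2) 3-4(w=2)}
step 4: add edge 1-3 (w=11); MST = {0-2(w=3) 1-3(w=11) 2-4(w=2) 3-4(w=2)}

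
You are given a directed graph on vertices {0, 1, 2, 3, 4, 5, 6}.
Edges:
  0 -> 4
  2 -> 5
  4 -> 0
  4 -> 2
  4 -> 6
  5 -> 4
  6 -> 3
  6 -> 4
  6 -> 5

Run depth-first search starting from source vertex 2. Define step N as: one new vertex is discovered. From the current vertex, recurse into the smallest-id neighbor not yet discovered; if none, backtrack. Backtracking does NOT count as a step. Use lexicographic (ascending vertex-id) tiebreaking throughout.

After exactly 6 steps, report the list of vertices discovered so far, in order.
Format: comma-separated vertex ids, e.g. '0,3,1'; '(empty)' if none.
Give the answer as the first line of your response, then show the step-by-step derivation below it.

2,5,4,0,6,3

step 1: discover 2; path=2; order=2
step 2: discover 5; path=2>5; order=2,5
step 3: discover 4; path=2>5>4; order=2,5,4
step 4: discover 0; path=2>5>4>0; order=2,5,4,0
step 5: discover 6; path=2>5>4>6; order=2,5,4,0,6
step 6: discover 3; path=2>5>4>6>3; order=2,5,4,0,6,3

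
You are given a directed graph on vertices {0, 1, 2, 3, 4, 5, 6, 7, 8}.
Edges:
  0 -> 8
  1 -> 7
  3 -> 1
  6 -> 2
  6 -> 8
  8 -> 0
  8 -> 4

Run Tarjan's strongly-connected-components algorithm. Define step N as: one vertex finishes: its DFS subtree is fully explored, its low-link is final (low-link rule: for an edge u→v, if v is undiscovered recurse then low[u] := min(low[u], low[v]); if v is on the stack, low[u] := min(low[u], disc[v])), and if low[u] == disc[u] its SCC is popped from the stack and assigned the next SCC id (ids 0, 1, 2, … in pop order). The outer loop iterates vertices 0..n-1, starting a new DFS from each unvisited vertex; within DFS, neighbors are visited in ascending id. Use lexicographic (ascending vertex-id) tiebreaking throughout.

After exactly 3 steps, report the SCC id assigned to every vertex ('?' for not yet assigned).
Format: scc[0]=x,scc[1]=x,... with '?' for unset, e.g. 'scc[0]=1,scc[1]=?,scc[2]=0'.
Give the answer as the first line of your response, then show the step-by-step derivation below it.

scc[0]=1,scc[1]=?,scc[2]=?,scc[3]=?,scc[4]=0,scc[5]=?,scc[6]=?,scc[7]=?,scc[8]=1

step 1: low=(low[0]=0,low[1]=?,low[2]=?,low[3]=?,low[4]=2,low[5]=?,low[6]=?,low[7]=?,low[8]=0); scc=(scc[0]=?,scc[1]=?,scc[2]=?,scc[3]=?,scc[4]=0,scc[5]=?,scc[6]=?,scc[7]=?,scc[8]=?)
step 2: low=(low[0]=0,low[1]=?,low[2]=?,low[3]=?,low[4]=2,low[5]=?,low[6]=?,low[7]=?,low[8]=0); scc=(scc[0]=?,scc[1]=?,scc[2]=?,scc[3]=?,scc[4]=0,scc[5]=?,scc[6]=?,scc[7]=?,scc[8]=?)
step 3: low=(low[0]=0,low[1]=?,low[2]=?,low[3]=?,low[4]=2,low[5]=?,low[6]=?,low[7]=?,low[8]=0); scc=(scc[0]=1,scc[1]=?,scc[2]=?,scc[3]=?,scc[4]=0,scc[5]=?,scc[6]=?,scc[7]=?,scc[8]=1)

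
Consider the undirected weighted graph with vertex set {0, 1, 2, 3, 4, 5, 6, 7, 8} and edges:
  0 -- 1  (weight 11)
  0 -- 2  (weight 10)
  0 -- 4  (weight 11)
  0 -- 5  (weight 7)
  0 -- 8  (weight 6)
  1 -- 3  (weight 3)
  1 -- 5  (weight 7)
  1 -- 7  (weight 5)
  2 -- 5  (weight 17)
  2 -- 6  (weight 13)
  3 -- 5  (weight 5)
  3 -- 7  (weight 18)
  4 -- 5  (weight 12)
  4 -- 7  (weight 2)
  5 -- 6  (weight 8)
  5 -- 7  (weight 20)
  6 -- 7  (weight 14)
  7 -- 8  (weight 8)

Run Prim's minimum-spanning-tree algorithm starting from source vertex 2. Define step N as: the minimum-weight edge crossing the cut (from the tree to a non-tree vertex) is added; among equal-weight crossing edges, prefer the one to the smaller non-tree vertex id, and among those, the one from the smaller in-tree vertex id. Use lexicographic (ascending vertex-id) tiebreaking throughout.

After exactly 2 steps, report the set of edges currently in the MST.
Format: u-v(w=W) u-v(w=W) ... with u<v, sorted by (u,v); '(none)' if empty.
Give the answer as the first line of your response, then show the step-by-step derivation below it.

0-2(w=10) 0-8(w=6)

step 1: add edge 0-2 (w=10); MST = {0-2(w=10)}
step 2: add edge 0-8 (w=6); MST = {0-2(w=10) 0-8(w=6)}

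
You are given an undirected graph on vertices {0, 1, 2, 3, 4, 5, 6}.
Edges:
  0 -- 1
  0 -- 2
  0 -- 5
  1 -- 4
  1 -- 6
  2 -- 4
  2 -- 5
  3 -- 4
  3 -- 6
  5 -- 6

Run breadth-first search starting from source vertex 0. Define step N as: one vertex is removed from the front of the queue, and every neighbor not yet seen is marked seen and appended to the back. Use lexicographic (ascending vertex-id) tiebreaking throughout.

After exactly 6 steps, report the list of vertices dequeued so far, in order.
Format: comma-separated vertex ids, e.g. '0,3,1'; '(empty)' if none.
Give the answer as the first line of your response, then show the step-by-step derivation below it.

0,1,2,5,4,6

step 1: dequeue 0; queue=[1,2,5]; order=0
step 2: dequeue 1; queue=[2,5,4,6]; order=0,1
step 3: dequeue 2; queue=[5,4,6]; order=0,1,2
step 4: dequeue 5; queue=[4,6]; order=0,1,2,5
step 5: dequeue 4; queue=[6,3]; order=0,1,2,5,4
step 6: dequeue 6; queue=[3]; order=0,1,2,5,4,6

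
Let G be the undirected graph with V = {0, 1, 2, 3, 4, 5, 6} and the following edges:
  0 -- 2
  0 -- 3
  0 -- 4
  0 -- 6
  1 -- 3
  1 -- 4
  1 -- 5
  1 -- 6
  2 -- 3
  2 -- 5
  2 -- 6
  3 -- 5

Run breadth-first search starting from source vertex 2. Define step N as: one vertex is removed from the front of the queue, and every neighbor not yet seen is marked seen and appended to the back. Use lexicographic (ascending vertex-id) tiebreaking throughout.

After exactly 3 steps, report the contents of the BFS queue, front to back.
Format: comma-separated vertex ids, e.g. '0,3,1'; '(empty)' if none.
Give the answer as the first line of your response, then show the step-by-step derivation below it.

5,6,4,1

step 1: dequeue 2; queue=[0,3,5,6]; order=2
step 2: dequeue 0; queue=[3,5,6,4]; order=2,0
step 3: dequeue 3; queue=[5,6,4,1]; order=2,0,3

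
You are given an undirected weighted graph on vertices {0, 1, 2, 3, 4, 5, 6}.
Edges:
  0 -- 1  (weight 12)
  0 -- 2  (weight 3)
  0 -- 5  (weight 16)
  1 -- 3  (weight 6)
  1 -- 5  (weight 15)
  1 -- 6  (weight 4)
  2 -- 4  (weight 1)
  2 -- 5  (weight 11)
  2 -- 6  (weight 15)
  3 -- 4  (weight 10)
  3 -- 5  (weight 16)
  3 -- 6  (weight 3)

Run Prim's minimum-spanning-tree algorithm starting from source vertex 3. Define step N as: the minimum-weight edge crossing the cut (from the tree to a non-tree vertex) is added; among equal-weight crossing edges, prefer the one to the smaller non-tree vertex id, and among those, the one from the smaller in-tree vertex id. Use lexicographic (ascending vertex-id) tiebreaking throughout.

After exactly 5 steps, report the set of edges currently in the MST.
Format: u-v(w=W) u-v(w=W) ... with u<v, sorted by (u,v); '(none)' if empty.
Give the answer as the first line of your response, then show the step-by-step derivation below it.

0-2(w=3) 1-6(w=4) 2-4(w=1) 3-4(w=10) 3-6(w=3)

step 1: add edge 3-6 (w=3); MST = {3-6(w=3)}
step 2: add edge 1-6 (w=4); MST = {1-6(w=4) 3-6(w=3)}
step 3: add edge 3-4 (w=10); MST = {1-6(w=4) 3-4(w=10) 3-6(w=3)}
step 4: add edge 2-4 (w=1); MST = {1-6(w=4) 2-4(w=1) 3-4(w=10) 3-6(w=3)}
step 5: add edge 0-2 (w=3); MST = {0-2(w=3) 1-6(w=4) 2-4(w=1) 3-4(w=10) 3-6(w=3)}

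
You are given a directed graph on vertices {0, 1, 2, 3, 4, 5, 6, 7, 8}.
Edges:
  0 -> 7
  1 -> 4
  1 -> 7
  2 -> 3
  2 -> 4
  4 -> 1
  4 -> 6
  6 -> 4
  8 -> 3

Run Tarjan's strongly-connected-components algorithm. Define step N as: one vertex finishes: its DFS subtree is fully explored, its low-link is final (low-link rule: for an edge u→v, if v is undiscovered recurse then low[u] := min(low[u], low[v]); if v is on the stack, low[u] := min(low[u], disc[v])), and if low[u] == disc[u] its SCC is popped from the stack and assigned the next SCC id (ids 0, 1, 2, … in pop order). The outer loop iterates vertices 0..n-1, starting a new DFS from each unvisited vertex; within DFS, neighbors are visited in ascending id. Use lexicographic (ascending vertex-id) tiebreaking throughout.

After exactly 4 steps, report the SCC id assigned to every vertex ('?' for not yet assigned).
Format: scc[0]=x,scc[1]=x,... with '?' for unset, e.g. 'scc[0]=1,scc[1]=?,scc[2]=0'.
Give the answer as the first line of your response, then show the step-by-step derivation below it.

scc[0]=1,scc[1]=?,scc[2]=?,scc[3]=?,scc[4]=?,scc[5]=?,scc[6]=?,scc[7]=0,scc[8]=?

step 1: low=(low[0]=0,low[1]=?,low[2]=?,low[3]=?,low[4]=?,low[5]=?,low[6]=?,low[7]=1,low[8]=?); scc=(scc[0]=?,scc[1]=?,scc[2]=?,scc[3]=?,scc[4]=?,scc[5]=?,scc[6]=?,scc[7]=0,scc[8]=?)
step 2: low=(low[0]=0,low[1]=?,low[2]=?,low[3]=?,low[4]=?,low[5]=?,low[6]=?,low[7]=1,low[8]=?); scc=(scc[0]=1,scc[1]=?,scc[2]=?,scc[3]=?,scc[4]=?,scc[5]=?,scc[6]=?,scc[7]=0,scc[8]=?)
step 3: low=(low[0]=0,low[1]=2,low[2]=?,low[3]=?,low[4]=2,low[5]=?,low[6]=3,low[7]=1,low[8]=?); scc=(scc[0]=1,scc[1]=?,scc[2]=?,scc[3]=?,scc[4]=?,scc[5]=?,scc[6]=?,scc[7]=0,scc[8]=?)
step 4: low=(low[0]=0,low[1]=2,low[2]=?,low[3]=?,low[4]=2,low[5]=?,low[6]=3,low[7]=1,low[8]=?); scc=(scc[0]=1,scc[1]=?,scc[2]=?,scc[3]=?,scc[4]=?,scc[5]=?,scc[6]=?,scc[7]=0,scc[8]=?)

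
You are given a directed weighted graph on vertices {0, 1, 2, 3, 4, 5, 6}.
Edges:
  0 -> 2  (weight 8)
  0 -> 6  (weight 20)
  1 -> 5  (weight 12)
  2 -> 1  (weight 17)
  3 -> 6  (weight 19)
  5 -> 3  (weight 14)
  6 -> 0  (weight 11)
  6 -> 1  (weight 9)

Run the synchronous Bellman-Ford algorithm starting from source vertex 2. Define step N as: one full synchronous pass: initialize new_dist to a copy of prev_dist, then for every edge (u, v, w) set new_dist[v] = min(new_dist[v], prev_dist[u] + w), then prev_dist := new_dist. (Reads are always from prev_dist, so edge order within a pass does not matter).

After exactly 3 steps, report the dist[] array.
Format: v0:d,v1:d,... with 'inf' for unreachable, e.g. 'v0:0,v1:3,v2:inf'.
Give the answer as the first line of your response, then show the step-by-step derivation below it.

v0:inf,v1:17,v2:0,v3:43,v4:inf,v5:29,v6:inf

step 1: dist = v0:inf,v1:17,v2:0,v3:inf,v4:inf,v5:inf,v6:inf
step 2: dist = v0:inf,v1:17,v2:0,v3:inf,v4:inf,v5:29,v6:inf
step 3: dist = v0:inf,v1:17,v2:0,v3:43,v4:inf,v5:29,v6:inf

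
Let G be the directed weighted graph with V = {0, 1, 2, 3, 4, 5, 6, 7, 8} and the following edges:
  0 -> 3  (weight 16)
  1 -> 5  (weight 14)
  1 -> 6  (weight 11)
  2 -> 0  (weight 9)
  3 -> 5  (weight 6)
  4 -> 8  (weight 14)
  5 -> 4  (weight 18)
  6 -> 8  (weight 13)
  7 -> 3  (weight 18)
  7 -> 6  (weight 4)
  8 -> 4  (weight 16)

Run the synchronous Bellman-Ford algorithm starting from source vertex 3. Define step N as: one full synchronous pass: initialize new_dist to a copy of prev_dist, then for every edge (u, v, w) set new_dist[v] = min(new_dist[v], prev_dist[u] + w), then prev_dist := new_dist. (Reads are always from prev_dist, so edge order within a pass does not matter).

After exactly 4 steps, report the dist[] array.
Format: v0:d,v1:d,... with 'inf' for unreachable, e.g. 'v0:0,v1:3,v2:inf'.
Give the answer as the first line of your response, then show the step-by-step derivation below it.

v0:inf,v1:inf,v2:inf,v3:0,v4:24,v5:6,v6:inf,v7:inf,v8:38

step 1: dist = v0:inf,v1:inf,v2:inf,v3:0,v4:inf,v5:6,v6:inf,v7:inf,v8:inf
step 2: dist = v0:inf,v1:inf,v2:inf,v3:0,v4:24,v5:6,v6:inf,v7:inf,v8:inf
step 3: dist = v0:inf,v1:inf,v2:inf,v3:0,v4:24,v5:6,v6:inf,v7:inf,v8:38
step 4: dist = v0:inf,v1:inf,v2:inf,v3:0,v4:24,v5:6,v6:inf,v7:inf,v8:38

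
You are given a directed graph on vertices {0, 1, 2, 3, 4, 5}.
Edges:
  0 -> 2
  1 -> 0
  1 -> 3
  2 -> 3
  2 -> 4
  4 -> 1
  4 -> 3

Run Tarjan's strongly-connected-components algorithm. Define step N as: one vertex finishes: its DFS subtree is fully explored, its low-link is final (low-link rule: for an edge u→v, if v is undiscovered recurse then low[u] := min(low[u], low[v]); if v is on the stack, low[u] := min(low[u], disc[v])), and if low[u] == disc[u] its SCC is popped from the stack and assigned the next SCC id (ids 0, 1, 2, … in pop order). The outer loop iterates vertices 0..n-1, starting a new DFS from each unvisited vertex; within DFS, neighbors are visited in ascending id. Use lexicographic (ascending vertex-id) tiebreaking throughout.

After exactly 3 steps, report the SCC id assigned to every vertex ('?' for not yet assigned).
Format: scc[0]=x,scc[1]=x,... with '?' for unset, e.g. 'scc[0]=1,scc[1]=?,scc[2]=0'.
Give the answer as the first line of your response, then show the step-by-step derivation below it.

scc[0]=?,scc[1]=?,scc[2]=?,scc[3]=0,scc[4]=?,scc[5]=?

step 1: low=(low[0]=0,low[1]=?,low[2]=1,low[3]=2,low[4]=?,low[5]=?); scc=(scc[0]=?,scc[1]=?,scc[2]=?,scc[3]=0,scc[4]=?,scc[5]=?)
step 2: low=(low[0]=0,low[1]=0,low[2]=1,low[3]=2,low[4]=3,low[5]=?); scc=(scc[0]=?,scc[1]=?,scc[2]=?,scc[3]=0,scc[4]=?,scc[5]=?)
step 3: low=(low[0]=0,low[1]=0,low[2]=1,low[3]=2,low[4]=0,low[5]=?); scc=(scc[0]=?,scc[1]=?,scc[2]=?,scc[3]=0,scc[4]=?,scc[5]=?)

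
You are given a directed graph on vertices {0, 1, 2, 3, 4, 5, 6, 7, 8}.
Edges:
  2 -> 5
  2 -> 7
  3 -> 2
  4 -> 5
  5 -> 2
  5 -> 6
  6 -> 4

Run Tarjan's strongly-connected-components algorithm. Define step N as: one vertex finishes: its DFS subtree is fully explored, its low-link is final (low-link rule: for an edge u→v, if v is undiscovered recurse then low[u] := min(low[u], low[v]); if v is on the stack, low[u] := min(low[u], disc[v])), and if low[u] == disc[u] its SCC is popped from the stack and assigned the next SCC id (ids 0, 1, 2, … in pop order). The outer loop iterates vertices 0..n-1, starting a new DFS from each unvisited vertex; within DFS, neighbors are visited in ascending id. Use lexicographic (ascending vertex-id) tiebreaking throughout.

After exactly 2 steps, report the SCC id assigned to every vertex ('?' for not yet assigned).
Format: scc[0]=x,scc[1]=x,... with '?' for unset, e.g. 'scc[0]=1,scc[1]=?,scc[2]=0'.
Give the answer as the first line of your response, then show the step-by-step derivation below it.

scc[0]=0,scc[1]=1,scc[2]=?,scc[3]=?,scc[4]=?,scc[5]=?,scc[6]=?,scc[7]=?,scc[8]=?

step 1: low=(low[0]=0,low[1]=?,low[2]=?,low[3]=?,low[4]=?,low[5]=?,low[6]=?,low[7]=?,low[8]=?); scc=(scc[0]=0,scc[1]=?,scc[2]=?,scc[3]=?,scc[4]=?,scc[5]=?,scc[6]=?,scc[7]=?,scc[8]=?)
step 2: low=(low[0]=0,low[1]=1,low[2]=?,low[3]=?,low[4]=?,low[5]=?,low[6]=?,low[7]=?,low[8]=?); scc=(scc[0]=0,scc[1]=1,scc[2]=?,scc[3]=?,scc[4]=?,scc[5]=?,scc[6]=?,scc[7]=?,scc[8]=?)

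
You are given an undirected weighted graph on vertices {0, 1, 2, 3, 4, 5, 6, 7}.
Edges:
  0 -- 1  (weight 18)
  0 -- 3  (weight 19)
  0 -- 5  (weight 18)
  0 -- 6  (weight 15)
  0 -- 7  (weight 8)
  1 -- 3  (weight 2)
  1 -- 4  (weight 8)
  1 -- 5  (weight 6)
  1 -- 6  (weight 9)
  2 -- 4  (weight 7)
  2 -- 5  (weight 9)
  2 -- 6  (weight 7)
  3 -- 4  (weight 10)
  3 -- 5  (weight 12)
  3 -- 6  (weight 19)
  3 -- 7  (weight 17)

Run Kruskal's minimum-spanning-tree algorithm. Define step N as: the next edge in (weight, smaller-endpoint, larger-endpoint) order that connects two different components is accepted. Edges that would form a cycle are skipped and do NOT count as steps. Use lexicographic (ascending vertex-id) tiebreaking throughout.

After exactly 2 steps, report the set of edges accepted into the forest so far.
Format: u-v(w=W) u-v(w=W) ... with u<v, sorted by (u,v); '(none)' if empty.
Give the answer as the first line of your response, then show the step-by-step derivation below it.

1-3(w=2) 1-5(w=6)

step 1: add edge 1-3 (w=2); MST = {1-3(w=2)}
step 2: add edge 1-5 (w=6); MST = {1-3(w=2) 1-5(w=6)}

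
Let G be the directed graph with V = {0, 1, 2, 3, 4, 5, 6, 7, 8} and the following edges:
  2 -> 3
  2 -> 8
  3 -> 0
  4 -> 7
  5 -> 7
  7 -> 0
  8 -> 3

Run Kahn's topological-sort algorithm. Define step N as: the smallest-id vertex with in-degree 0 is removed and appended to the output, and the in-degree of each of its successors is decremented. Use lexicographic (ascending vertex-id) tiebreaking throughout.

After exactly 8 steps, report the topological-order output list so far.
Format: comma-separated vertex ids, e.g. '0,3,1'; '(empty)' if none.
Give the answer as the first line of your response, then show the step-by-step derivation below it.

1,2,4,5,6,7,8,3

step 1: output 1; order=[1]; indeg=(2,0,0,2,0,0,0,2,1)
step 2: output 2; order=[1,2]; indeg=(2,0,0,1,0,0,0,2,0)
step 3: output 4; order=[1,2,4]; indeg=(2,0,0,1,0,0,0,1,0)
step 4: output 5; order=[1,2,4,5]; indeg=(2,0,0,1,0,0,0,0,0)
step 5: output 6; order=[1,2,4,5,6]; indeg=(2,0,0,1,0,0,0,0,0)
step 6: output 7; order=[1,2,4,5,6,7]; indeg=(1,0,0,1,0,0,0,0,0)
step 7: output 8; order=[1,2,4,5,6,7,8]; indeg=(1,0,0,0,0,0,0,0,0)
step 8: output 3; order=[1,2,4,5,6,7,8,3]; indeg=(0,0,0,0,0,0,0,0,0)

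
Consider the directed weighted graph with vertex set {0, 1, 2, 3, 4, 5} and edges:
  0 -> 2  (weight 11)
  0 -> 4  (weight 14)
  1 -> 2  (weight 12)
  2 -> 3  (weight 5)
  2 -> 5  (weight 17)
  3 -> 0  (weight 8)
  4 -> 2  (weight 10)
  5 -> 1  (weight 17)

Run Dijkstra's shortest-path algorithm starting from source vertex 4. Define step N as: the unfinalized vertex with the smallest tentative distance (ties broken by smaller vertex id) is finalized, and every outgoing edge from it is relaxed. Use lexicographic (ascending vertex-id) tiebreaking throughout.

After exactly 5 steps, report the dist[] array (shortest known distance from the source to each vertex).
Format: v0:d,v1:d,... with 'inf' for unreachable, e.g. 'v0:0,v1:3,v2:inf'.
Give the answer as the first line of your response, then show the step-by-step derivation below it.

v0:23,v1:44,v2:10,v3:15,v4:0,v5:27

step 1: dist = v0:inf,v1:inf,v2:10,v3:inf,v4:0,v5:inf
step 2: dist = v0:inf,v1:inf,v2:10,v3:15,v4:0,v5:27
step 3: dist = v0:23,v1:inf,v2:10,v3:15,v4:0,v5:27
step 4: dist = v0:23,v1:inf,v2:10,v3:15,v4:0,v5:27
step 5: dist = v0:23,v1:44,v2:10,v3:15,v4:0,v5:27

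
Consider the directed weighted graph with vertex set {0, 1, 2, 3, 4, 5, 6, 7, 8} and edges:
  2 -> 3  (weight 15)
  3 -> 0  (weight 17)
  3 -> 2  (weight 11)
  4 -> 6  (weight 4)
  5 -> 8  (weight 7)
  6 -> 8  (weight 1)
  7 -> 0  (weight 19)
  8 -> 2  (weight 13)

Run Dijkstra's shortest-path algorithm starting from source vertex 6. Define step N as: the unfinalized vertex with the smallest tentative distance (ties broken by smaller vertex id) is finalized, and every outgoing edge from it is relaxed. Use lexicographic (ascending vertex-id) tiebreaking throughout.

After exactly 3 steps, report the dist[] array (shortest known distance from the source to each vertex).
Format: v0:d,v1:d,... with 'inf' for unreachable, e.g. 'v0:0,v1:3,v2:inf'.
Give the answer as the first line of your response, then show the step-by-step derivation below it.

v0:inf,v1:inf,v2:14,v3:29,v4:inf,v5:inf,v6:0,v7:inf,v8:1

step 1: dist = v0:inf,v1:inf,v2:inf,v3:inf,v4:inf,v5:inf,v6:0,v7:inf,v8:1
step 2: dist = v0:inf,v1:inf,v2:14,v3:inf,v4:inf,v5:inf,v6:0,v7:inf,v8:1
step 3: dist = v0:inf,v1:inf,v2:14,v3:29,v4:inf,v5:inf,v6:0,v7:inf,v8:1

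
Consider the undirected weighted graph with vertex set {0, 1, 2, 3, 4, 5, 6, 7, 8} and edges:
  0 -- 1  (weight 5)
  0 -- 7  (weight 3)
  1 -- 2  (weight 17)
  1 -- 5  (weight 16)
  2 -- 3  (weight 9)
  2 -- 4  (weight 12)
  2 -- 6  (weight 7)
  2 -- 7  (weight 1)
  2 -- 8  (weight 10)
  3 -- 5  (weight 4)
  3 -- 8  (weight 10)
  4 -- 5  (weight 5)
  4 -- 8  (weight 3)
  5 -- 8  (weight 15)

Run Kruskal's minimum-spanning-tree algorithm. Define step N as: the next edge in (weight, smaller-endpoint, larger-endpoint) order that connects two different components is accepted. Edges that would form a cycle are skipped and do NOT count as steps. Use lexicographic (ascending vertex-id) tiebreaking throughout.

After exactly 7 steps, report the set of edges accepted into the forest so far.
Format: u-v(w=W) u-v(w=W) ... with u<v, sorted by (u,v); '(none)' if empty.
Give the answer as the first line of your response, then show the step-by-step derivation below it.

0-1(w=5) 0-7(w=3) 2-6(w=7) 2-7(w=1) 3-5(w=4) 4-5(w=5) 4-8(w=3)

step 1: add edge 2-7 (w=1); MST = {2-7(w=1)}
step 2: add edge 0-7 (w=3); MST = {0-7(w=3) 2-7(w=1)}
step 3: add edge 4-8 (w=3); MST = {0-7(w=3) 2-7(w=1) 4-8(w=3)}
step 4: add edge 3-5 (w=4); MST = {0-7(w=3) 2-7(w=1) 3-5(w=4) 4-8(w=3)}
step 5: add edge 0-1 (w=5); MST = {0-1(w=5) 0-7(w=3) 2-7(w=1) 3-5(w=4) 4-8(w=3)}
step 6: add edge 4-5 (w=5); MST = {0-1(w=5) 0-7(w=3) 2-7(w=1) 3-5(w=4) 4-5(w=5) 4-8(w=3)}
step 7: add edge 2-6 (w=7); MST = {0-1(w=5) 0-7(w=3) 2-6(w=7) 2-7(w=1) 3-5(w=4) 4-5(w=5) 4-8(w=3)}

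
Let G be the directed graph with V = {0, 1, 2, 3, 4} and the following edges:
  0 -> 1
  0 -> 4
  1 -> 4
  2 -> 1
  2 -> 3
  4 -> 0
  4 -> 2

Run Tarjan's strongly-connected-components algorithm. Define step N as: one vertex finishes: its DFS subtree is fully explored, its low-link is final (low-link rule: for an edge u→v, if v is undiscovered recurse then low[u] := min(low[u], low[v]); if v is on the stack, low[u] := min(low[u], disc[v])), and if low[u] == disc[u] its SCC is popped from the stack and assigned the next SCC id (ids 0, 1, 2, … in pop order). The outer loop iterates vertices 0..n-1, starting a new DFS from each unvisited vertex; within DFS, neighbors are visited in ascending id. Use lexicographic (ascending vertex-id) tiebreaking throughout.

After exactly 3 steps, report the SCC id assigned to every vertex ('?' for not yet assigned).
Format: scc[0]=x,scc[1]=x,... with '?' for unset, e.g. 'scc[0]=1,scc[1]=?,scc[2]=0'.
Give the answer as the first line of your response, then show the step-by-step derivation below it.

scc[0]=?,scc[1]=?,scc[2]=?,scc[3]=0,scc[4]=?

step 1: low=(low[0]=0,low[1]=1,low[2]=1,low[3]=4,low[4]=0); scc=(scc[0]=?,scc[1]=?,scc[2]=?,scc[3]=0,scc[4]=?)
step 2: low=(low[0]=0,low[1]=1,low[2]=1,low[3]=4,low[4]=0); scc=(scc[0]=?,scc[1]=?,scc[2]=?,scc[3]=0,scc[4]=?)
step 3: low=(low[0]=0,low[1]=1,low[2]=1,low[3]=4,low[4]=0); scc=(scc[0]=?,scc[1]=?,scc[2]=?,scc[3]=0,scc[4]=?)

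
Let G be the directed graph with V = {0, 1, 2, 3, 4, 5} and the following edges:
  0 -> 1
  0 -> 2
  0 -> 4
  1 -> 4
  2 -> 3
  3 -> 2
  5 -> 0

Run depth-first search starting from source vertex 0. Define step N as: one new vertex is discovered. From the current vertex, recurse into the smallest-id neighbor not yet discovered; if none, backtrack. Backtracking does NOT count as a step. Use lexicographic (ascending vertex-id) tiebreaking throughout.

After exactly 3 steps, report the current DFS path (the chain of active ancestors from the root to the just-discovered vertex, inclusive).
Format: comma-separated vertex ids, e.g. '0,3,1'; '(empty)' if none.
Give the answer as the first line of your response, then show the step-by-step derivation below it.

0,1,4

step 1: discover 0; path=0; order=0
step 2: discover 1; path=0>1; order=0,1
step 3: discover 4; path=0>1>4; order=0,1,4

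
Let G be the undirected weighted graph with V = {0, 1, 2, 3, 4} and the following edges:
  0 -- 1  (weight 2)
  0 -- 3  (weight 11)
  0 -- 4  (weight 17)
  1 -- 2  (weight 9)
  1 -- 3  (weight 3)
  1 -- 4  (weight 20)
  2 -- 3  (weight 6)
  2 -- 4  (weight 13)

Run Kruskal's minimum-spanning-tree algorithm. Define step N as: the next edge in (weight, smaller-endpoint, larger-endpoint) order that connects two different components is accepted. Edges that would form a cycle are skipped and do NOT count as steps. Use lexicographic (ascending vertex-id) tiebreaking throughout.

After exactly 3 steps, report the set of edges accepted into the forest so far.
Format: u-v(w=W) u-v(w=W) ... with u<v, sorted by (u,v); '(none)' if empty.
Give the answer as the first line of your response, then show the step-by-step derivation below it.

0-1(w=2) 1-3(w=3) 2-3(w=6)

step 1: add edge 0-1 (w=2); MST = {0-1(w=2)}
step 2: add edge 1-3 (w=3); MST = {0-1(w=2) 1-3(w=3)}
step 3: add edge 2-3 (w=6); MST = {0-1(w=2) 1-3(w=3) 2-3(w=6)}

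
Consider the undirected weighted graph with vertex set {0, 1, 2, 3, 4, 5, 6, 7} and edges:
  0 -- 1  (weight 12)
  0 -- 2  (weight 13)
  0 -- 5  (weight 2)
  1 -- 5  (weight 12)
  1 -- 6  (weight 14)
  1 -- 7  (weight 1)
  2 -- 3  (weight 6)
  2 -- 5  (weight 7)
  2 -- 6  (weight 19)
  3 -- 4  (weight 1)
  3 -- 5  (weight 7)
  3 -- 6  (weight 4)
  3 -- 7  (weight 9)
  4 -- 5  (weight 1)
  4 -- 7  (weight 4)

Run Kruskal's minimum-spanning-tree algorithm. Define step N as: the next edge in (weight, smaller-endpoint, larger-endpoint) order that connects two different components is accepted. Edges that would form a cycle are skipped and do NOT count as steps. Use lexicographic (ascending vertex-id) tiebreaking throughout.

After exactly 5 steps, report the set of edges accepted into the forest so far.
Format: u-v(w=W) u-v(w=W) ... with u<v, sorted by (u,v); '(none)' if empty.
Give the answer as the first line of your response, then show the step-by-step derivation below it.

0-5(w=2) 1-7(w=1) 3-4(w=1) 3-6(w=4) 4-5(w=1)

step 1: add edge 1-7 (w=1); MST = {1-7(w=1)}
step 2: add edge 3-4 (w=1); MST = {1-7(w=1) 3-4(w=1)}
step 3: add edge 4-5 (w=1); MST = {1-7(w=1) 3-4(w=1) 4-5(w=1)}
step 4: add edge 0-5 (w=2); MST = {0-5(w=2) 1-7(w=1) 3-4(w=1) 4-5(w=1)}
step 5: add edge 3-6 (w=4); MST = {0-5(w=2) 1-7(w=1) 3-4(w=1) 3-6(w=4) 4-5(w=1)}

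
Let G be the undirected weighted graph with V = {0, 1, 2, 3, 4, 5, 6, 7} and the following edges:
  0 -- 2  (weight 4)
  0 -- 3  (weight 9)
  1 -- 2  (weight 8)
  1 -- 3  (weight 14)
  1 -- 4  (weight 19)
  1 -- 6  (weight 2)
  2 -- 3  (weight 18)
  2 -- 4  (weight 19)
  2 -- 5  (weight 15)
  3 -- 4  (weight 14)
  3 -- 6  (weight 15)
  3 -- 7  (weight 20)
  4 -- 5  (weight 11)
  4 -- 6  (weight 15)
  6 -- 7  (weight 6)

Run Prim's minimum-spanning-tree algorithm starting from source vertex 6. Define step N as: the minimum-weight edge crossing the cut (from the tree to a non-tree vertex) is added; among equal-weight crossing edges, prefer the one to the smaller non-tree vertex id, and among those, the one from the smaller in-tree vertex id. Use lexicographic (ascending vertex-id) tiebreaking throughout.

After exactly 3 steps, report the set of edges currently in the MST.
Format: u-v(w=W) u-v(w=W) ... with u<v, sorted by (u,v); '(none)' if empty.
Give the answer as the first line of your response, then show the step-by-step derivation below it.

1-2(w=8) 1-6(w=2) 6-7(w=6)

step 1: add edge 1-6 (w=2); MST = {1-6(w=2)}
step 2: add edge 6-7 (w=6); MST = {1-6(w=2) 6-7(w=6)}
step 3: add edge 1-2 (w=8); MST = {1-2(w=8) 1-6(w=2) 6-7(w=6)}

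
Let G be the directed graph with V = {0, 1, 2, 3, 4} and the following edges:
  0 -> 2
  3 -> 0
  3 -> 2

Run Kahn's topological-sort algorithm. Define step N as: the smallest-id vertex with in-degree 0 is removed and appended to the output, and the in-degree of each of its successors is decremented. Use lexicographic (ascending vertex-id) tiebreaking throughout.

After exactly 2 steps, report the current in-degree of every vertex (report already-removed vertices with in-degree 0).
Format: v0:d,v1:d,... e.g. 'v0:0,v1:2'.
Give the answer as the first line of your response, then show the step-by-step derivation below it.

v0:0,v1:0,v2:1,v3:0,v4:0

step 1: output 1; order=[1]; indeg=(1,0,2,0,0)
step 2: output 3; order=[1,3]; indeg=(0,0,1,0,0)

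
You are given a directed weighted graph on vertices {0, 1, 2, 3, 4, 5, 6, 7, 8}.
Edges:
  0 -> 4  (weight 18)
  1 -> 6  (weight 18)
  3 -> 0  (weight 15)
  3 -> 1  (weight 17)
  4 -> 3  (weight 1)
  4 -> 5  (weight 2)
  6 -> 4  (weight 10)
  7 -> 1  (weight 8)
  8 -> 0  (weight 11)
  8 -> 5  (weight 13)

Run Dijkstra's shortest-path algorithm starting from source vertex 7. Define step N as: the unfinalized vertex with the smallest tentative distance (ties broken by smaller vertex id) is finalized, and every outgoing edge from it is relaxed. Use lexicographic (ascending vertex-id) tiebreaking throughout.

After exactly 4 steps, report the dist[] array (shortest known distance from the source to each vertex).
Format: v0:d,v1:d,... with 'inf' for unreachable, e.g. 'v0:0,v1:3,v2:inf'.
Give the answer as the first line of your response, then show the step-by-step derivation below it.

v0:inf,v1:8,v2:inf,v3:37,v4:36,v5:38,v6:26,v7:0,v8:inf

step 1: dist = v0:inf,v1:8,v2:inf,v3:inf,v4:inf,v5:inf,v6:inf,v7:0,v8:inf
step 2: dist = v0:inf,v1:8,v2:inf,v3:inf,v4:inf,v5:inf,v6:26,v7:0,v8:inf
step 3: dist = v0:inf,v1:8,v2:inf,v3:inf,v4:36,v5:inf,v6:26,v7:0,v8:inf
step 4: dist = v0:inf,v1:8,v2:inf,v3:37,v4:36,v5:38,v6:26,v7:0,v8:inf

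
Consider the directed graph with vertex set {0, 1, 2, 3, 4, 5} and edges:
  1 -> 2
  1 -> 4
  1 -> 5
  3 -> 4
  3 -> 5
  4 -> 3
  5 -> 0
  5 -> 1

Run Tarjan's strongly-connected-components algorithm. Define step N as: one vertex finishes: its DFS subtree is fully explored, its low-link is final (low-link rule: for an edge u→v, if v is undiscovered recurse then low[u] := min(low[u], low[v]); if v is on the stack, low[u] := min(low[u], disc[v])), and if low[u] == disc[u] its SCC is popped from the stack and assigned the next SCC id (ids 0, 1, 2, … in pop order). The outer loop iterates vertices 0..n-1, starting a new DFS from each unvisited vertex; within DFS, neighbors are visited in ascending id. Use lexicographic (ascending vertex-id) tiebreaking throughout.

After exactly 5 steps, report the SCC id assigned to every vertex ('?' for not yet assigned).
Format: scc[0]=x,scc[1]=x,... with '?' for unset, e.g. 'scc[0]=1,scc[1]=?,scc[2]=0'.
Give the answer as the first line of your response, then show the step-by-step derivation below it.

scc[0]=0,scc[1]=?,scc[2]=1,scc[3]=?,scc[4]=?,scc[5]=?

step 1: low=(low[0]=0,low[1]=?,low[2]=?,low[3]=?,low[4]=?,low[5]=?); scc=(scc[0]=0,scc[1]=?,scc[2]=?,scc[3]=?,scc[4]=?,scc[5]=?)
step 2: low=(low[0]=0,low[1]=1,low[2]=2,low[3]=?,low[4]=?,low[5]=?); scc=(scc[0]=0,scc[1]=?,scc[2]=1,scc[3]=?,scc[4]=?,scc[5]=?)
step 3: low=(low[0]=0,low[1]=1,low[2]=2,low[3]=3,low[4]=3,low[5]=1); scc=(scc[0]=0,scc[1]=?,scc[2]=1,scc[3]=?,scc[4]=?,scc[5]=?)
step 4: low=(low[0]=0,low[1]=1,low[2]=2,low[3]=1,low[4]=3,low[5]=1); scc=(scc[0]=0,scc[1]=?,scc[2]=1,scc[3]=?,scc[4]=?,scc[5]=?)
step 5: low=(low[0]=0,low[1]=1,low[2]=2,low[3]=1,low[4]=1,low[5]=1); scc=(scc[0]=0,scc[1]=?,scc[2]=1,scc[3]=?,scc[4]=?,scc[5]=?)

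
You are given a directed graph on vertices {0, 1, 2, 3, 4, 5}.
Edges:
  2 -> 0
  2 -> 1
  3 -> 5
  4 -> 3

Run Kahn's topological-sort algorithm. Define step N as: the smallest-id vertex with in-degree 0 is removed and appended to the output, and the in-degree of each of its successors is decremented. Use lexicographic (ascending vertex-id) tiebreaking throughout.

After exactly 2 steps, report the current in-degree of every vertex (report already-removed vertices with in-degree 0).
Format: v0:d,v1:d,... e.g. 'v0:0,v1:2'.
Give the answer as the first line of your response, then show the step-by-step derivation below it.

v0:0,v1:0,v2:0,v3:1,v4:0,v5:1

step 1: output 2; order=[2]; indeg=(0,0,0,1,0,1)
step 2: output 0; order=[2,0]; indeg=(0,0,0,1,0,1)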